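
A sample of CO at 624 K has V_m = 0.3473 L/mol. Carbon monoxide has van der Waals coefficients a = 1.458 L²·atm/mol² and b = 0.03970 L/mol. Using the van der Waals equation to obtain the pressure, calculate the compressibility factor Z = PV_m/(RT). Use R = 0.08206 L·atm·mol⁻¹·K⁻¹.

P = RT/(V_m − b) − a/V_m² = (0.08206)(624)/(0.3473 − 0.03970) − 1.458/(0.3473)²
  = 51.205/0.30760 − 12.088 = 166.47 − 12.088 = 154.38 atm
Z = PV_m/(RT) = (154.38)(0.3473)/((0.08206)(624)) = 53.616/51.205 = 1.047

Z ≈ 1.047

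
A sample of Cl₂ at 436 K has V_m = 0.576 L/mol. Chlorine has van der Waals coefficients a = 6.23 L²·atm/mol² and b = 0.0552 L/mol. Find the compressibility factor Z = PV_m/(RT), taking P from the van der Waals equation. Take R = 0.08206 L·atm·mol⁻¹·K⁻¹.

Z ≈ 0.8037

P = RT/(V_m − b) − a/V_m² = (0.08206)(436)/(0.576 − 0.0552) − 6.23/(0.576)²
  = 35.778/0.52080 − 18.778 = 68.698 − 18.778 = 49.920 atm
Z = PV_m/(RT) = (49.920)(0.576)/((0.08206)(436)) = 28.754/35.778 = 0.8037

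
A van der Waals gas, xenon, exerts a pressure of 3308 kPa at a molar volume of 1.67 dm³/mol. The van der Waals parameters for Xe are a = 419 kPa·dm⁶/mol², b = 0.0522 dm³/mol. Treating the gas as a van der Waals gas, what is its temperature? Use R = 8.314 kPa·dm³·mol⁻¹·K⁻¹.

T = (P + a/V_m²)(V_m − b)/R
P + a/V_m² = 3308 + 419/(1.67)² = 3458.2 kPa
V_m − b = 1.67 − 0.0522 = 1.6178 dm³/mol
T = (3458.2)(1.6178)/8.314 = 672.9 K

T ≈ 672.9 K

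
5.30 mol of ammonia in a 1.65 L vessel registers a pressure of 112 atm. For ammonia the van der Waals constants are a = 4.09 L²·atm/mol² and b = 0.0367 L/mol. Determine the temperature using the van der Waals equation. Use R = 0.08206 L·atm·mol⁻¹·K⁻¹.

T ≈ 516.0 K

T = (P + a n²/V²)(V − nb)/(nR)
P + a n²/V² = 112 + (4.09)(5.30)²/(1.65)² = 154.20 atm
V − nb = 1.65 − (5.30)(0.0367) = 1.4555 L
T = (154.20)(1.4555)/((5.30)(0.08206)) = 516.0 K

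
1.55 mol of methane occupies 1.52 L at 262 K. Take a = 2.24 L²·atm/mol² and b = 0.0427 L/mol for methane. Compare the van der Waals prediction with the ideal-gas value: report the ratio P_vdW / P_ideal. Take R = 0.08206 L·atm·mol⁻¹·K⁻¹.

Ideal: P_ideal = nRT/V = (1.55)(0.08206)(262)/1.52 = 21.9241 atm
vdW: P = nRT/(V − nb) − a n²/V² = 33.3246/1.45382 − 5.38160/2.31040 = 22.9221 − 2.32929 = 20.5928 atm
Ratio = 20.5928/21.9241 = 0.9393

P_vdW / P_ideal ≈ 0.9393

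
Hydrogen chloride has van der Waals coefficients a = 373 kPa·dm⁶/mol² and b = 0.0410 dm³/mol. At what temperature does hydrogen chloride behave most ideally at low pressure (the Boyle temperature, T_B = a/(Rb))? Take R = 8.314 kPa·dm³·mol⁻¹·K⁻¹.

T_B ≈ 1094 K

For a van der Waals gas the second virial coefficient B₂ = b − a/(RT) vanishes at T_B = a/(Rb).
T_B = 373/(8.314×0.0410) = 373/0.34087 = 1094 K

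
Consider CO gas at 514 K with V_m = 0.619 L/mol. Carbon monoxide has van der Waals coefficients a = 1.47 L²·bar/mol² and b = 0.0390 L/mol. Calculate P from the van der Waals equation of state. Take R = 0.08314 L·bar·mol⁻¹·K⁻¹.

P = RT/(V_m − b) − a/V_m²
RT/(V_m − b) = (0.08314)(514)/(0.619 − 0.0390) = 42.734/0.58000 = 73.679 bar
a/V_m² = 1.47/(0.619)² = 3.8365 bar
P = 73.679 − 3.8365 = 69.84 bar

P ≈ 69.84 bar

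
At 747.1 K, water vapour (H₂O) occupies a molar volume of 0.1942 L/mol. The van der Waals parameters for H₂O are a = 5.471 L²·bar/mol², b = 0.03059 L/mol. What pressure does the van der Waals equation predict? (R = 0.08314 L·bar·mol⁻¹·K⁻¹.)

P = RT/(V_m − b) − a/V_m²
RT/(V_m − b) = (0.08314)(747.1)/(0.1942 − 0.03059) = 62.114/0.16361 = 379.65 bar
a/V_m² = 5.471/(0.1942)² = 145.07 bar
P = 379.65 − 145.07 = 234.6 bar

P ≈ 234.6 bar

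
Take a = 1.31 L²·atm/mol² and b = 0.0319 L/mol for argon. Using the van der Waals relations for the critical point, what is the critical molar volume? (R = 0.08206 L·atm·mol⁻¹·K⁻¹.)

V_m,c ≈ 0.09570 L/mol

For a van der Waals gas, V_m,c = 3b.
V_m,c = 3×0.0319 = 0.09570 L/mol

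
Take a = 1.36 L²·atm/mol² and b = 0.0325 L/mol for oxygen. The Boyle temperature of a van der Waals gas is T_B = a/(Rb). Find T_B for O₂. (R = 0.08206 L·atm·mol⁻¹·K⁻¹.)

For a van der Waals gas the second virial coefficient B₂ = b − a/(RT) vanishes at T_B = a/(Rb).
T_B = 1.36/(0.08206×0.0325) = 1.36/0.0026670 = 509.9 K

T_B ≈ 509.9 K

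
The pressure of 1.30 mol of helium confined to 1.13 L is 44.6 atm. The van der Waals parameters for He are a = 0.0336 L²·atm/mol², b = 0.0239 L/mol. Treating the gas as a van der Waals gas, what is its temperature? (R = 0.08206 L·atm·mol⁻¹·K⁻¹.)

T ≈ 459.9 K

T = (P + a n²/V²)(V − nb)/(nR)
P + a n²/V² = 44.6 + (0.0336)(1.30)²/(1.13)² = 44.644 atm
V − nb = 1.13 − (1.30)(0.0239) = 1.0989 L
T = (44.644)(1.0989)/((1.30)(0.08206)) = 459.9 K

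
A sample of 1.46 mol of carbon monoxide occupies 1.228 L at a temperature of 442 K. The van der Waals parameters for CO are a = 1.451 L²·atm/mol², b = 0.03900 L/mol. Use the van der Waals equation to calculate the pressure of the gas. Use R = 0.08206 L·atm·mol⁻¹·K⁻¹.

P ≈ 43.17 atm

P = nRT/(V − nb) − a n²/V²
nRT/(V − nb) = (1.46)(0.08206)(442)/(1.228 − 1.46×0.03900) = 52.955/1.1711 = 45.218 atm
a n²/V² = (1.451)(1.46)²/(1.228)² = 2.0511 atm
P = 45.218 − 2.0511 = 43.17 atm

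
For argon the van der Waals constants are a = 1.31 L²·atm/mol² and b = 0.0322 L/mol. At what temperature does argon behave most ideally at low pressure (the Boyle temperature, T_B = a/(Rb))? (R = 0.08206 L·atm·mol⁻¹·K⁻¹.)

For a van der Waals gas the second virial coefficient B₂ = b − a/(RT) vanishes at T_B = a/(Rb).
T_B = 1.31/(0.08206×0.0322) = 1.31/0.0026423 = 495.8 K

T_B ≈ 495.8 K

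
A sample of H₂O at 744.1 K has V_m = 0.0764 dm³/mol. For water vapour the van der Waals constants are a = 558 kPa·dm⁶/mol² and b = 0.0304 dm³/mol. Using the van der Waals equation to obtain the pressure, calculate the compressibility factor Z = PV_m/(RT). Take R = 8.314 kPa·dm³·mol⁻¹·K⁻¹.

P = RT/(V_m − b) − a/V_m² = (8.314)(744.1)/(0.0764 − 0.0304) − 558/(0.0764)²
  = 6186.4/0.046000 − 95598 = 134487 − 95598 = 38889 kPa
Z = PV_m/(RT) = (38889)(0.0764)/((8.314)(744.1)) = 2971.1/6186.4 = 0.4803

Z ≈ 0.4803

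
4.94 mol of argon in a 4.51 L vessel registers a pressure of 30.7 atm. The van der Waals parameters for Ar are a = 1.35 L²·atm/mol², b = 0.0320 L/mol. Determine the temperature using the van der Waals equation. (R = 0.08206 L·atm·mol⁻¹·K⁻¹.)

T ≈ 347.0 K

T = (P + a n²/V²)(V − nb)/(nR)
P + a n²/V² = 30.7 + (1.35)(4.94)²/(4.51)² = 32.320 atm
V − nb = 4.51 − (4.94)(0.0320) = 4.3519 L
T = (32.320)(4.3519)/((4.94)(0.08206)) = 347.0 K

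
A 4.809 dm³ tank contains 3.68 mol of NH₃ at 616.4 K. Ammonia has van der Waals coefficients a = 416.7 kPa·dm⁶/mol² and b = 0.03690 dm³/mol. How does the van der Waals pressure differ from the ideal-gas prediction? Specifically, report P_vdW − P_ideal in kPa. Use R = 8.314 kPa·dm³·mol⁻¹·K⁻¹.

ΔP ≈ -130.1 kPa

Ideal: P_ideal = nRT/V = (3.68)(8.314)(616.4)/4.809 = 3921.62 kPa
vdW: P = nRT/(V − nb) − a n²/V² = 18859.1/4.67321 − 5643.12/23.1265 = 4035.58 − 244.011 = 3791.57 kPa
ΔP = 3791.57 − 3921.62 = -130.1 kPa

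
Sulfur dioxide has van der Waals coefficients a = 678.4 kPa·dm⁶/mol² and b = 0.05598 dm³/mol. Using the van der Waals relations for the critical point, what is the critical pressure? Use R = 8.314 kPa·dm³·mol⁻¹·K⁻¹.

For a van der Waals gas, P_c = a/(27b²).
P_c = 678.4/(27×(0.05598)²) = 678.4/0.084612 = 8018 kPa

P_c ≈ 8018 kPa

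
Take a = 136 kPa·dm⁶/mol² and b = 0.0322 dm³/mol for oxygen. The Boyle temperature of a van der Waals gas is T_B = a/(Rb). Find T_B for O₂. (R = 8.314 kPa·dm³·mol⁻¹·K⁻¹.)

For a van der Waals gas the second virial coefficient B₂ = b − a/(RT) vanishes at T_B = a/(Rb).
T_B = 136/(8.314×0.0322) = 136/0.26771 = 508.0 K

T_B ≈ 508.0 K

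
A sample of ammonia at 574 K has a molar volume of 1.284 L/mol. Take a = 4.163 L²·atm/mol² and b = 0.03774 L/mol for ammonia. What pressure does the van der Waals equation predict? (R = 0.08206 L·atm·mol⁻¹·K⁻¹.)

P = RT/(V_m − b) − a/V_m²
RT/(V_m − b) = (0.08206)(574)/(1.284 − 0.03774) = 47.102/1.2463 = 37.793 atm
a/V_m² = 4.163/(1.284)² = 2.5251 atm
P = 37.793 − 2.5251 = 35.27 atm

P ≈ 35.27 atm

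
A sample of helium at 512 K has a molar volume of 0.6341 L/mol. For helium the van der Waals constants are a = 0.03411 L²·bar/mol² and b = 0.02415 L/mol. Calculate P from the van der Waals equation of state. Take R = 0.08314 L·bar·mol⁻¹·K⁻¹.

P = RT/(V_m − b) − a/V_m²
RT/(V_m − b) = (0.08314)(512)/(0.6341 − 0.02415) = 42.568/0.60995 = 69.789 bar
a/V_m² = 0.03411/(0.6341)² = 0.084833 bar
P = 69.789 − 0.084833 = 69.70 bar

P ≈ 69.70 bar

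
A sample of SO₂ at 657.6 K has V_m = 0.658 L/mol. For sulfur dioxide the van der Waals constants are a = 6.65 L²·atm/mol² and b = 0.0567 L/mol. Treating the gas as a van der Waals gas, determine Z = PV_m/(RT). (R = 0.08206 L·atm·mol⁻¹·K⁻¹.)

P = RT/(V_m − b) − a/V_m² = (0.08206)(657.6)/(0.658 − 0.0567) − 6.65/(0.658)²
  = 53.963/0.60130 − 15.359 = 89.744 − 15.359 = 74.385 atm
Z = PV_m/(RT) = (74.385)(0.658)/((0.08206)(657.6)) = 48.945/53.963 = 0.9070

Z ≈ 0.9070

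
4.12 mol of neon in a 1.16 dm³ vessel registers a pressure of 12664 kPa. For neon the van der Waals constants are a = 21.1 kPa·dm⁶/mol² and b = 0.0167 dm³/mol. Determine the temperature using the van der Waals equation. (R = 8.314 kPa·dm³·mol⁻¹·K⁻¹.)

T ≈ 411.9 K

T = (P + a n²/V²)(V − nb)/(nR)
P + a n²/V² = 12664 + (21.1)(4.12)²/(1.16)² = 12930 kPa
V − nb = 1.16 − (4.12)(0.0167) = 1.0912 dm³
T = (12930)(1.0912)/((4.12)(8.314)) = 411.9 K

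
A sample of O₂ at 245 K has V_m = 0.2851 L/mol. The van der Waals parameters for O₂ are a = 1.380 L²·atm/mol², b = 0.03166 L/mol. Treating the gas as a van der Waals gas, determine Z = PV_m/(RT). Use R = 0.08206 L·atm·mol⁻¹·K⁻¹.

Z ≈ 0.8842

P = RT/(V_m − b) − a/V_m² = (0.08206)(245)/(0.2851 − 0.03166) − 1.380/(0.2851)²
  = 20.105/0.25344 − 16.978 = 79.328 − 16.978 = 62.350 atm
Z = PV_m/(RT) = (62.350)(0.2851)/((0.08206)(245)) = 17.776/20.105 = 0.8842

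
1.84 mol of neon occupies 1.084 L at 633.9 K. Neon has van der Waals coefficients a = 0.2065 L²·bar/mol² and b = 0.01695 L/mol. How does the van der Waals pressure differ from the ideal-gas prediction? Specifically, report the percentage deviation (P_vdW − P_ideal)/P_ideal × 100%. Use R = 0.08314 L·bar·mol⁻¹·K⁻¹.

2.30 %

Ideal: P_ideal = nRT/V = (1.84)(0.08314)(633.9)/1.084 = 89.4580 bar
vdW: P = nRT/(V − nb) − a n²/V² = 96.9725/1.05281 − 0.699126/1.17506 = 92.1083 − 0.594970 = 91.5133 bar
% deviation = (91.5133 − 89.4580)/89.4580 × 100% = 2.30%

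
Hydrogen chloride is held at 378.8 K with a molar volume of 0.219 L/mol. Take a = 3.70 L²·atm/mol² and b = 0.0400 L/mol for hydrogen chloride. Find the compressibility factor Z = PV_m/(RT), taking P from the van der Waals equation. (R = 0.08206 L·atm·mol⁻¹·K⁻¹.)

P = RT/(V_m − b) − a/V_m² = (0.08206)(378.8)/(0.219 − 0.0400) − 3.70/(0.219)²
  = 31.084/0.17900 − 77.146 = 173.65 − 77.146 = 96.50 atm
Z = PV_m/(RT) = (96.50)(0.219)/((0.08206)(378.8)) = 21.134/31.084 = 0.6799

Z ≈ 0.6799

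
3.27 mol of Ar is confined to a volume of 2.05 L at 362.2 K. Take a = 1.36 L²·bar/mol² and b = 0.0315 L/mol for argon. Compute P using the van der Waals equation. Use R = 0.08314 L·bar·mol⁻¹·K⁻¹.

P ≈ 47.12 bar

P = nRT/(V − nb) − a n²/V²
nRT/(V − nb) = (3.27)(0.08314)(362.2)/(2.05 − 3.27×0.0315) = 98.471/1.9470 = 50.576 bar
a n²/V² = (1.36)(3.27)²/(2.05)² = 3.4604 bar
P = 50.576 − 3.4604 = 47.12 bar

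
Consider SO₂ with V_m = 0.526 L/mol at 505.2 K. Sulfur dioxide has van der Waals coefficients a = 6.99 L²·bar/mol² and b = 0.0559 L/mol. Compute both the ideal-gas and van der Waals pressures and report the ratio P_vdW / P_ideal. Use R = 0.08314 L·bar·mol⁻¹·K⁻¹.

P_vdW / P_ideal ≈ 0.8025

Ideal: P_ideal = RT/V_m = (0.08314)(505.2)/0.526 = 79.8523 bar
vdW: P = RT/(V_m − b) − a/V_m² = 42.0023/0.470100 − 6.99/0.276676 = 89.3476 − 25.2642 = 64.0834 bar
Ratio = 64.0834/79.8523 = 0.8025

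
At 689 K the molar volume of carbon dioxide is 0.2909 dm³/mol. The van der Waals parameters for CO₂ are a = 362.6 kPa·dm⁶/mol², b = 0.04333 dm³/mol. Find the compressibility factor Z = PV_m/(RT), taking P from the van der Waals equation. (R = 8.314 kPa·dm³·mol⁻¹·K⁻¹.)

Z ≈ 0.9574

P = RT/(V_m − b) − a/V_m² = (8.314)(689)/(0.2909 − 0.04333) − 362.6/(0.2909)²
  = 5728.3/0.24757 − 4284.9 = 23138 − 4284.9 = 18853 kPa
Z = PV_m/(RT) = (18853)(0.2909)/((8.314)(689)) = 5484.3/5728.3 = 0.9574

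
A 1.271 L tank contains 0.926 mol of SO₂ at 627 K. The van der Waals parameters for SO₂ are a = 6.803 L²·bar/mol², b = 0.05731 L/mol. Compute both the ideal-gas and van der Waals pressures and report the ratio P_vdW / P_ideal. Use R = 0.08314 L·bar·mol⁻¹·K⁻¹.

Ideal: P_ideal = nRT/V = (0.926)(0.08314)(627)/1.271 = 37.9790 bar
vdW: P = nRT/(V − nb) − a n²/V² = 48.2713/1.21793 − 5.83341/1.61544 = 39.6339 − 3.61103 = 36.0229 bar
Ratio = 36.0229/37.9790 = 0.9485

P_vdW / P_ideal ≈ 0.9485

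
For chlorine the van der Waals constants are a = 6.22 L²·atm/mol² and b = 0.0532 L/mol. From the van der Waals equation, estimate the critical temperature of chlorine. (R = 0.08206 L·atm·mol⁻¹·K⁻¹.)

For a van der Waals gas, T_c = 8a/(27Rb).
T_c = 8×6.22/(27×0.08206×0.0532) = 49.760/0.11787 = 422.2 K

T_c ≈ 422.2 K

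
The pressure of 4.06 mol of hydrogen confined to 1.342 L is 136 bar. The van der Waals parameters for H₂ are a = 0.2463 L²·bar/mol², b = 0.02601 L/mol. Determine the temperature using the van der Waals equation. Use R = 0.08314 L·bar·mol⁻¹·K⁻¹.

T = (P + a n²/V²)(V − nb)/(nR)
P + a n²/V² = 136 + (0.2463)(4.06)²/(1.342)² = 138.25 bar
V − nb = 1.342 − (4.06)(0.02601) = 1.2364 L
T = (138.25)(1.2364)/((4.06)(0.08314)) = 506.4 K

T ≈ 506.4 K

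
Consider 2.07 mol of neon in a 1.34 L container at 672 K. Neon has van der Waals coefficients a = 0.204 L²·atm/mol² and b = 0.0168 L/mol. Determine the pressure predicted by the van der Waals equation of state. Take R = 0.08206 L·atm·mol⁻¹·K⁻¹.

P ≈ 86.97 atm

P = nRT/(V − nb) − a n²/V²
nRT/(V − nb) = (2.07)(0.08206)(672)/(1.34 − 2.07×0.0168) = 114.15/1.3052 = 87.458 atm
a n²/V² = (0.204)(2.07)²/(1.34)² = 0.48681 atm
P = 87.458 − 0.48681 = 86.97 atm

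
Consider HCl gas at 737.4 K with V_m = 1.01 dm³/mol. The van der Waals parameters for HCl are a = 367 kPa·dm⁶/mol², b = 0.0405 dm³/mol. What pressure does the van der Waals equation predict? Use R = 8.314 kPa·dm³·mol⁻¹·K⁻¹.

P = RT/(V_m − b) − a/V_m²
RT/(V_m − b) = (8.314)(737.4)/(1.01 − 0.0405) = 6130.7/0.96950 = 6323.6 kPa
a/V_m² = 367/(1.01)² = 359.77 kPa
P = 6323.6 − 359.77 = 5964 kPa

P ≈ 5964 kPa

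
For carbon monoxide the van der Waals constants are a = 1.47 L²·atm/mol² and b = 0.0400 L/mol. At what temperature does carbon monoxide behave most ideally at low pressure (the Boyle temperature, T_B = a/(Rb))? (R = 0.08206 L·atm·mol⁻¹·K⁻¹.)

For a van der Waals gas the second virial coefficient B₂ = b − a/(RT) vanishes at T_B = a/(Rb).
T_B = 1.47/(0.08206×0.0400) = 1.47/0.0032824 = 447.8 K

T_B ≈ 447.8 K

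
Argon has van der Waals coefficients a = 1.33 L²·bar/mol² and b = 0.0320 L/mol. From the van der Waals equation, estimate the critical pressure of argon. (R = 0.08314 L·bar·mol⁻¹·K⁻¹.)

P_c ≈ 48.10 bar

For a van der Waals gas, P_c = a/(27b²).
P_c = 1.33/(27×(0.0320)²) = 1.33/0.027648 = 48.10 bar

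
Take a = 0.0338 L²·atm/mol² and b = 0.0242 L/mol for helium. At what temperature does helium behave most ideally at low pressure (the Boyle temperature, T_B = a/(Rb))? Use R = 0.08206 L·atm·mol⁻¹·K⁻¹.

For a van der Waals gas the second virial coefficient B₂ = b − a/(RT) vanishes at T_B = a/(Rb).
T_B = 0.0338/(0.08206×0.0242) = 0.0338/0.0019859 = 17.02 K

T_B ≈ 17.02 K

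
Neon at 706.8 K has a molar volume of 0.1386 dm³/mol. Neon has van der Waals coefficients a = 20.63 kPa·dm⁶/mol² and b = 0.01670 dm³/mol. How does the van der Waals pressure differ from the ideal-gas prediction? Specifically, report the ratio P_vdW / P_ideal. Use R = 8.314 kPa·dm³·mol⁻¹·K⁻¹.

P_vdW / P_ideal ≈ 1.112

Ideal: P_ideal = RT/V_m = (8.314)(706.8)/0.1386 = 42397.8 kPa
vdW: P = RT/(V_m − b) − a/V_m² = 5876.34/0.121900 − 20.63/0.0192100 = 48206.2 − 1073.92 = 47132.3 kPa
Ratio = 47132.3/42397.8 = 1.112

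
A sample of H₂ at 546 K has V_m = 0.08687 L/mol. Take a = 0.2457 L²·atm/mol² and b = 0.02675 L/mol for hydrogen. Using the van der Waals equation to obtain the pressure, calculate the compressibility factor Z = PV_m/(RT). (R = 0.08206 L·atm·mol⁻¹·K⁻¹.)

Z ≈ 1.382

P = RT/(V_m − b) − a/V_m² = (0.08206)(546)/(0.08687 − 0.02675) − 0.2457/(0.08687)²
  = 44.805/0.060120 − 32.559 = 745.26 − 32.559 = 712.70 atm
Z = PV_m/(RT) = (712.70)(0.08687)/((0.08206)(546)) = 61.912/44.805 = 1.382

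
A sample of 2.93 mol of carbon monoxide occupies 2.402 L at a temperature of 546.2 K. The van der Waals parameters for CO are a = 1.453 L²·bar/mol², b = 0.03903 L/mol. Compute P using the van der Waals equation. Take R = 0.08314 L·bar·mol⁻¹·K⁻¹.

P ≈ 56.00 bar

P = nRT/(V − nb) − a n²/V²
nRT/(V − nb) = (2.93)(0.08314)(546.2)/(2.402 − 2.93×0.03903) = 133.05/2.2876 = 58.161 bar
a n²/V² = (1.453)(2.93)²/(2.402)² = 2.1620 bar
P = 58.161 − 2.1620 = 56.00 bar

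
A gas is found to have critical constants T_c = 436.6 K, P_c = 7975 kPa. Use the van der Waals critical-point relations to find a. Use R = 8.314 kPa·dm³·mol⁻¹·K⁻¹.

a ≈ 697.0 kPa·dm⁶/mol²

From T_c = 8a/(27Rb) and P_c = a/(27b²): a = 27 R² T_c²/(64 P_c).
a = 27×(8.314)²×(436.6)²/(64×7975) = 355755209/510400 = 697.0 kPa·dm⁶/mol²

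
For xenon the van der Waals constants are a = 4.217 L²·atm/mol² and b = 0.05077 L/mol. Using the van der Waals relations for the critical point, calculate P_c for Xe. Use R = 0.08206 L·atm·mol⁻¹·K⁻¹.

For a van der Waals gas, P_c = a/(27b²).
P_c = 4.217/(27×(0.05077)²) = 4.217/0.069595 = 60.59 atm

P_c ≈ 60.59 atm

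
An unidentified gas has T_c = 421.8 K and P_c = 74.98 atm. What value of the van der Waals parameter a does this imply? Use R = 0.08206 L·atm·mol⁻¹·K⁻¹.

a ≈ 6.741 L²·atm/mol²

From T_c = 8a/(27Rb) and P_c = a/(27b²): a = 27 R² T_c²/(64 P_c).
a = 27×(0.08206)²×(421.8)²/(64×74.98) = 32347/4798.7 = 6.741 L²·atm/mol²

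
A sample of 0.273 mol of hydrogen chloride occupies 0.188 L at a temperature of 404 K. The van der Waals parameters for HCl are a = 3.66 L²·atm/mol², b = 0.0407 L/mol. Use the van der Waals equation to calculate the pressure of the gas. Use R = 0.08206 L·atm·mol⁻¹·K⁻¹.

P ≈ 43.45 atm

P = nRT/(V − nb) − a n²/V²
nRT/(V − nb) = (0.273)(0.08206)(404)/(0.188 − 0.273×0.0407) = 9.0506/0.17689 = 51.165 atm
a n²/V² = (3.66)(0.273)²/(0.188)² = 7.7177 atm
P = 51.165 − 7.7177 = 43.45 atm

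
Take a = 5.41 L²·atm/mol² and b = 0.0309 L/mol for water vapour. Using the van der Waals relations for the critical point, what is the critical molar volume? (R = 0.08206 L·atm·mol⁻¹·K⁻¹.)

For a van der Waals gas, V_m,c = 3b.
V_m,c = 3×0.0309 = 0.09270 L/mol

V_m,c ≈ 0.09270 L/mol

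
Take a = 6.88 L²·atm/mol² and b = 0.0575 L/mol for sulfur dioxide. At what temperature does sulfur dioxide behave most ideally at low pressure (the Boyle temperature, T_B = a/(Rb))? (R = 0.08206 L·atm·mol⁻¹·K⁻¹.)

T_B ≈ 1458 K

For a van der Waals gas the second virial coefficient B₂ = b − a/(RT) vanishes at T_B = a/(Rb).
T_B = 6.88/(0.08206×0.0575) = 6.88/0.0047185 = 1458 K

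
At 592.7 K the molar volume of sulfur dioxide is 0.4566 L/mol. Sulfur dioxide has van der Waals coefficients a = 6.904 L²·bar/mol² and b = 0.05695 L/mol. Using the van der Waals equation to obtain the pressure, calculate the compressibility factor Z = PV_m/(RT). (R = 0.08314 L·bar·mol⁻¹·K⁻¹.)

P = RT/(V_m − b) − a/V_m² = (0.08314)(592.7)/(0.4566 − 0.05695) − 6.904/(0.4566)²
  = 49.277/0.39965 − 33.115 = 123.30 − 33.115 = 90.19 bar
Z = PV_m/(RT) = (90.19)(0.4566)/((0.08314)(592.7)) = 41.181/49.277 = 0.8357

Z ≈ 0.8357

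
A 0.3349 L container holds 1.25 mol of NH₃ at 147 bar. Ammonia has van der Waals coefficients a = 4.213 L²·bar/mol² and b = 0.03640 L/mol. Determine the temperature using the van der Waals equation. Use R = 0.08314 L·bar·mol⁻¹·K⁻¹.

T = (P + a n²/V²)(V − nb)/(nR)
P + a n²/V² = 147 + (4.213)(1.25)²/(0.3349)² = 205.69 bar
V − nb = 0.3349 − (1.25)(0.03640) = 0.28940 L
T = (205.69)(0.28940)/((1.25)(0.08314)) = 572.8 K

T ≈ 572.8 K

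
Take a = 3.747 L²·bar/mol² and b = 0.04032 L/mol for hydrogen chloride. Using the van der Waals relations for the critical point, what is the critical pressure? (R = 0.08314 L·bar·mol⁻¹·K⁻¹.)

For a van der Waals gas, P_c = a/(27b²).
P_c = 3.747/(27×(0.04032)²) = 3.747/0.043894 = 85.36 bar

P_c ≈ 85.36 bar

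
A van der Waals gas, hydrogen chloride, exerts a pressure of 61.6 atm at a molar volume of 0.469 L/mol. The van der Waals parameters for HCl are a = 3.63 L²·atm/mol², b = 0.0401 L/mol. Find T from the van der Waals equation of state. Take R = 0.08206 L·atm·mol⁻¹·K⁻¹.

T ≈ 408.2 K

T = (P + a/V_m²)(V_m − b)/R
P + a/V_m² = 61.6 + 3.63/(0.469)² = 78.103 atm
V_m − b = 0.469 − 0.0401 = 0.42890 L/mol
T = (78.103)(0.42890)/0.08206 = 408.2 K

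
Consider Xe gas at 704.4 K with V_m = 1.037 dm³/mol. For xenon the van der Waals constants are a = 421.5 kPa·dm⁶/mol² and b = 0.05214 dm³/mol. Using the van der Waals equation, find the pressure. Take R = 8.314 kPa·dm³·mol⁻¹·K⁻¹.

P = RT/(V_m − b) − a/V_m²
RT/(V_m − b) = (8.314)(704.4)/(1.037 − 0.05214) = 5856.4/0.98486 = 5946.4 kPa
a/V_m² = 421.5/(1.037)² = 391.96 kPa
P = 5946.4 − 391.96 = 5554 kPa

P ≈ 5554 kPa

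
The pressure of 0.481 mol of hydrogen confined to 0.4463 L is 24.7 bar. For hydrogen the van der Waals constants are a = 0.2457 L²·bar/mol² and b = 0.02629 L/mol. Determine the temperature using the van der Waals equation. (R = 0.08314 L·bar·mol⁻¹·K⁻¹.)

T ≈ 270.9 K

T = (P + a n²/V²)(V − nb)/(nR)
P + a n²/V² = 24.7 + (0.2457)(0.481)²/(0.4463)² = 24.985 bar
V − nb = 0.4463 − (0.481)(0.02629) = 0.43365 L
T = (24.985)(0.43365)/((0.481)(0.08314)) = 270.9 K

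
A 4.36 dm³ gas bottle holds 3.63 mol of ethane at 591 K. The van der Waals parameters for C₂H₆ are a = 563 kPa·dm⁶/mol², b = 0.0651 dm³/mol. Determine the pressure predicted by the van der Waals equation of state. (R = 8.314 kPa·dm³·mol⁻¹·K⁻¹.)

P ≈ 3935 kPa

P = nRT/(V − nb) − a n²/V²
nRT/(V − nb) = (3.63)(8.314)(591)/(4.36 − 3.63×0.0651) = 17836/4.1237 = 4325.2 kPa
a n²/V² = (563)(3.63)²/(4.36)² = 390.26 kPa
P = 4325.2 − 390.26 = 3935 kPa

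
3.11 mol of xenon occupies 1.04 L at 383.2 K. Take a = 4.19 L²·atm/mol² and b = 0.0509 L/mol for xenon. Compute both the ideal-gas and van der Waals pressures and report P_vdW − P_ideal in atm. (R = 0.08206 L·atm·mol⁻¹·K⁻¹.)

Ideal: P_ideal = nRT/V = (3.11)(0.08206)(383.2)/1.04 = 94.0338 atm
vdW: P = nRT/(V − nb) − a n²/V² = 97.7952/0.881701 − 40.5261/1.08160 = 110.917 − 37.4687 = 73.448 atm
ΔP = 73.448 − 94.0338 = -20.59 atm

ΔP ≈ -20.59 atm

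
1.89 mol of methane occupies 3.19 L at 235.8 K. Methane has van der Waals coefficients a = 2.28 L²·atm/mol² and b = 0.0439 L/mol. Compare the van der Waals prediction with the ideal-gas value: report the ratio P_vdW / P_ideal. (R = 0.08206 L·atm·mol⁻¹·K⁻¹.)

P_vdW / P_ideal ≈ 0.9569

Ideal: P_ideal = nRT/V = (1.89)(0.08206)(235.8)/3.19 = 11.4643 atm
vdW: P = nRT/(V − nb) − a n²/V² = 36.5710/3.10703 − 8.14439/10.1761 = 11.7704 − 0.800345 = 10.9701 atm
Ratio = 10.9701/11.4643 = 0.9569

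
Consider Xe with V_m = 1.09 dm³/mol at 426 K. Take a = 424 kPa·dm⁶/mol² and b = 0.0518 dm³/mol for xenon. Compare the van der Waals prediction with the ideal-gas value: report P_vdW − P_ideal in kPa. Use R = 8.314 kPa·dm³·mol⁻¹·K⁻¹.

Ideal: P_ideal = RT/V_m = (8.314)(426)/1.09 = 3249.32 kPa
vdW: P = RT/(V_m − b) − a/V_m² = 3541.76/1.03820 − 424/1.18810 = 3411.44 − 356.872 = 3054.57 kPa
ΔP = 3054.57 − 3249.32 = -194.8 kPa

ΔP ≈ -194.8 kPa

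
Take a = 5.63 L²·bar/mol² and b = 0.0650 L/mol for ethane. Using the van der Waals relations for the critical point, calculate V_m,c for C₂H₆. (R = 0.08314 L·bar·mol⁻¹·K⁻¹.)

For a van der Waals gas, V_m,c = 3b.
V_m,c = 3×0.0650 = 0.1950 L/mol

V_m,c ≈ 0.1950 L/mol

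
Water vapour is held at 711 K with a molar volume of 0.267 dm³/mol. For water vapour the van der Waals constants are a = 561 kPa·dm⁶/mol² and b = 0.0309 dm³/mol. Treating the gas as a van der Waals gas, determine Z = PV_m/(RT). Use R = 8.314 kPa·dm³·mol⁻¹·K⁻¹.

Z ≈ 0.7754

P = RT/(V_m − b) − a/V_m² = (8.314)(711)/(0.267 − 0.0309) − 561/(0.267)²
  = 5911.3/0.23610 − 7869.4 = 25037 − 7869.4 = 17168 kPa
Z = PV_m/(RT) = (17168)(0.267)/((8.314)(711)) = 4583.9/5911.3 = 0.7754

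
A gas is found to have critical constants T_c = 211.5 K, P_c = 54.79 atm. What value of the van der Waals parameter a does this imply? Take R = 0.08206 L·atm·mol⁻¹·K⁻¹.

From T_c = 8a/(27Rb) and P_c = a/(27b²): a = 27 R² T_c²/(64 P_c).
a = 27×(0.08206)²×(211.5)²/(64×54.79) = 8132.9/3506.6 = 2.319 L²·atm/mol²

a ≈ 2.319 L²·atm/mol²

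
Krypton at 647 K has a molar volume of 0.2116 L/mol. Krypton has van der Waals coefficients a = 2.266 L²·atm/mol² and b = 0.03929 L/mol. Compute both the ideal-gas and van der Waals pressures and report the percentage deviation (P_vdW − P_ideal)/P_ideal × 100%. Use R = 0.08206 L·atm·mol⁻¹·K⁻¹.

2.63 %

Ideal: P_ideal = RT/V_m = (0.08206)(647)/0.2116 = 250.911 atm
vdW: P = RT/(V_m − b) − a/V_m² = 53.0928/0.172310 − 2.266/0.0447746 = 308.124 − 50.6091 = 257.515 atm
% deviation = (257.515 − 250.911)/250.911 × 100% = 2.63%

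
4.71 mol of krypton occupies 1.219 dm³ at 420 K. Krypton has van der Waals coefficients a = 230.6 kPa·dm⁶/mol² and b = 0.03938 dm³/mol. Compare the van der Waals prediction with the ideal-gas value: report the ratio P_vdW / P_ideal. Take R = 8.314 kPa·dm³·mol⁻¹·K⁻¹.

P_vdW / P_ideal ≈ 0.9243

Ideal: P_ideal = nRT/V = (4.71)(8.314)(420)/1.219 = 13492.0 kPa
vdW: P = nRT/(V − nb) − a n²/V² = 16446.8/1.03352 − 5115.65/1.48596 = 15913.4 − 3442.66 = 12470.7 kPa
Ratio = 12470.7/13492.0 = 0.9243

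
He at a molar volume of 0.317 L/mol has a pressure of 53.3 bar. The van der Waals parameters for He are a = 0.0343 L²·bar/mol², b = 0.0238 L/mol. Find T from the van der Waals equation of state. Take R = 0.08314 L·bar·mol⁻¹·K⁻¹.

T = (P + a/V_m²)(V_m − b)/R
P + a/V_m² = 53.3 + 0.0343/(0.317)² = 53.641 bar
V_m − b = 0.317 − 0.0238 = 0.29320 L/mol
T = (53.641)(0.29320)/0.08314 = 189.2 K

T ≈ 189.2 K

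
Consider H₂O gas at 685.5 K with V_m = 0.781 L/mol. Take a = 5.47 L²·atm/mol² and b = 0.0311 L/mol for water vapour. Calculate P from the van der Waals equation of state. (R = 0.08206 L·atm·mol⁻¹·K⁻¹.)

P ≈ 66.05 atm

P = RT/(V_m − b) − a/V_m²
RT/(V_m − b) = (0.08206)(685.5)/(0.781 − 0.0311) = 56.252/0.74990 = 75.013 atm
a/V_m² = 5.47/(0.781)² = 8.9678 atm
P = 75.013 − 8.9678 = 66.05 atm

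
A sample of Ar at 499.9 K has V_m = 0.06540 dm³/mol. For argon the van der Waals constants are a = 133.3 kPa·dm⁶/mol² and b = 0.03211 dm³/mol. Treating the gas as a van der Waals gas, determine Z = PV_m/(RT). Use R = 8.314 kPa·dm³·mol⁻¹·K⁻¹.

P = RT/(V_m − b) − a/V_m² = (8.314)(499.9)/(0.06540 − 0.03211) − 133.3/(0.06540)²
  = 4156.2/0.033290 − 31166 = 124848 − 31166 = 93682 kPa
Z = PV_m/(RT) = (93682)(0.06540)/((8.314)(499.9)) = 6126.8/4156.2 = 1.474

Z ≈ 1.474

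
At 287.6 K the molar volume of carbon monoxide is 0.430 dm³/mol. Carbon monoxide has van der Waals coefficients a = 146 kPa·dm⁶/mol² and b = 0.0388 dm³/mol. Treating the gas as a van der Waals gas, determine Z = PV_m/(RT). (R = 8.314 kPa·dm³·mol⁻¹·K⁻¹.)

P = RT/(V_m − b) − a/V_m² = (8.314)(287.6)/(0.430 − 0.0388) − 146/(0.430)²
  = 2391.1/0.39120 − 789.62 = 6112.2 − 789.62 = 5322.6 kPa
Z = PV_m/(RT) = (5322.6)(0.430)/((8.314)(287.6)) = 2288.7/2391.1 = 0.9572

Z ≈ 0.9572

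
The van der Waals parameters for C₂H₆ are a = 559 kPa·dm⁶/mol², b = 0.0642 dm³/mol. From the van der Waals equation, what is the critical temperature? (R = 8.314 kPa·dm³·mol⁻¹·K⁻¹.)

For a van der Waals gas, T_c = 8a/(27Rb).
T_c = 8×559/(27×8.314×0.0642) = 4472.0/14.411 = 310.3 K

T_c ≈ 310.3 K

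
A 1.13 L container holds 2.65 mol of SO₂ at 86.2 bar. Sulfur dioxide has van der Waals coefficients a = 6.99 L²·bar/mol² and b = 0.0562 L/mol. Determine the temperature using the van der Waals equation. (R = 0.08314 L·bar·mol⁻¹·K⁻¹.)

T ≈ 555.0 K

T = (P + a n²/V²)(V − nb)/(nR)
P + a n²/V² = 86.2 + (6.99)(2.65)²/(1.13)² = 124.64 bar
V − nb = 1.13 − (2.65)(0.0562) = 0.98107 L
T = (124.64)(0.98107)/((2.65)(0.08314)) = 555.0 K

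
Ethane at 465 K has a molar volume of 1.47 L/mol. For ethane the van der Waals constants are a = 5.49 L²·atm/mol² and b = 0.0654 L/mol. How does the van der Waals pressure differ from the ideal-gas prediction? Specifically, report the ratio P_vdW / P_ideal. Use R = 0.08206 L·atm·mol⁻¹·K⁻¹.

Ideal: P_ideal = RT/V_m = (0.08206)(465)/1.47 = 25.9578 atm
vdW: P = RT/(V_m − b) − a/V_m² = 38.1579/1.40460 − 5.49/2.16090 = 27.1664 − 2.54061 = 24.6258 atm
Ratio = 24.6258/25.9578 = 0.9487

P_vdW / P_ideal ≈ 0.9487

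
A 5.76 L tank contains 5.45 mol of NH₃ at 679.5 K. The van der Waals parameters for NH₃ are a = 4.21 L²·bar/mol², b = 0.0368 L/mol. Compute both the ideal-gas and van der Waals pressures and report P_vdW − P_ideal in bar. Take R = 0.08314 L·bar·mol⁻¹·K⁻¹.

ΔP ≈ -1.841 bar

Ideal: P_ideal = nRT/V = (5.45)(0.08314)(679.5)/5.76 = 53.4532 bar
vdW: P = nRT/(V − nb) − a n²/V² = 307.890/5.55944 − 125.048/33.1776 = 55.3815 − 3.76905 = 51.6125 bar
ΔP = 51.6125 − 53.4532 = -1.841 bar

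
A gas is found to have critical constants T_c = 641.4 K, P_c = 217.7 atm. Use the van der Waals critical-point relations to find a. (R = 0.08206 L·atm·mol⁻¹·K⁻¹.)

From T_c = 8a/(27Rb) and P_c = a/(27b²): a = 27 R² T_c²/(64 P_c).
a = 27×(0.08206)²×(641.4)²/(64×217.7) = 74797/13933 = 5.368 L²·atm/mol²

a ≈ 5.368 L²·atm/mol²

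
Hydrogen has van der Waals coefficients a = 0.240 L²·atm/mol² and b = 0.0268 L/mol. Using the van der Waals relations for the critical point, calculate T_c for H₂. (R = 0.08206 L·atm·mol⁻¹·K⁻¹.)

T_c ≈ 32.33 K

For a van der Waals gas, T_c = 8a/(27Rb).
T_c = 8×0.240/(27×0.08206×0.0268) = 1.9200/0.059379 = 32.33 K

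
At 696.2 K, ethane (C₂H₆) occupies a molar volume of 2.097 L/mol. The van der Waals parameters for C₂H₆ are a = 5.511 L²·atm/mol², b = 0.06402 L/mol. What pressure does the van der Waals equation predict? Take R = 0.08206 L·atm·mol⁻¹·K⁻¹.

P = RT/(V_m − b) − a/V_m²
RT/(V_m − b) = (0.08206)(696.2)/(2.097 − 0.06402) = 57.130/2.0330 = 28.101 atm
a/V_m² = 5.511/(2.097)² = 1.2532 atm
P = 28.101 − 1.2532 = 26.85 atm

P ≈ 26.85 atm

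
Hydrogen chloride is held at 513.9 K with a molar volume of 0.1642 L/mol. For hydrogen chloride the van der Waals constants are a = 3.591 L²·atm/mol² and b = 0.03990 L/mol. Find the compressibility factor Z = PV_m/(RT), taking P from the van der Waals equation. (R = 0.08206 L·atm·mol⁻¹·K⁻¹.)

Z ≈ 0.8024

P = RT/(V_m − b) − a/V_m² = (0.08206)(513.9)/(0.1642 − 0.03990) − 3.591/(0.1642)²
  = 42.171/0.12430 − 133.19 = 339.27 − 133.19 = 206.08 atm
Z = PV_m/(RT) = (206.08)(0.1642)/((0.08206)(513.9)) = 33.838/42.171 = 0.8024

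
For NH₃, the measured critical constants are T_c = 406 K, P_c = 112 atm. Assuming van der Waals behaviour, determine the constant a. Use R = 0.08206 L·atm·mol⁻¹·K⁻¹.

From T_c = 8a/(27Rb) and P_c = a/(27b²): a = 27 R² T_c²/(64 P_c).
a = 27×(0.08206)²×(406)²/(64×112) = 29969/7168.0 = 4.181 L²·atm/mol²

a ≈ 4.181 L²·atm/mol²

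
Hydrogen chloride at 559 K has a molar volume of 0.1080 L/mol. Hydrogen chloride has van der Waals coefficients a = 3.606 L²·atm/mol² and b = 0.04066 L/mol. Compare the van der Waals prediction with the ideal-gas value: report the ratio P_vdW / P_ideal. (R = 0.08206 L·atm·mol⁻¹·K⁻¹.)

Ideal: P_ideal = RT/V_m = (0.08206)(559)/0.1080 = 424.736 atm
vdW: P = RT/(V_m − b) − a/V_m² = 45.8715/0.0673400 − 3.606/0.0116640 = 681.192 − 309.156 = 372.036 atm
Ratio = 372.036/424.736 = 0.8759

P_vdW / P_ideal ≈ 0.8759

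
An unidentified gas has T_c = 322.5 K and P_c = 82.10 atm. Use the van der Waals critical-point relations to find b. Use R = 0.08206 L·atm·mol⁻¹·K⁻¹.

From T_c = 8a/(27Rb) and P_c = a/(27b²): b = R T_c/(8 P_c).
b = (0.08206)(322.5)/(8×82.10) = 26.464/656.80 = 0.04029 L/mol

b ≈ 0.04029 L/mol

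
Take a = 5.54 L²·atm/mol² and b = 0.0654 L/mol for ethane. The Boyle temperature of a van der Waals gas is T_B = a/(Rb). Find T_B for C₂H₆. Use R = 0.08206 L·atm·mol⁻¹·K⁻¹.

T_B ≈ 1032 K

For a van der Waals gas the second virial coefficient B₂ = b − a/(RT) vanishes at T_B = a/(Rb).
T_B = 5.54/(0.08206×0.0654) = 5.54/0.0053667 = 1032 K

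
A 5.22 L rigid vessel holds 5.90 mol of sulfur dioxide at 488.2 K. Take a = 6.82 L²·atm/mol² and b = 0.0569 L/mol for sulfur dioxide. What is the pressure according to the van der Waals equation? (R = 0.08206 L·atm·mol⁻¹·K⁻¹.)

P = nRT/(V − nb) − a n²/V²
nRT/(V − nb) = (5.90)(0.08206)(488.2)/(5.22 − 5.90×0.0569) = 236.36/4.8843 = 48.392 atm
a n²/V² = (6.82)(5.90)²/(5.22)² = 8.7126 atm
P = 48.392 − 8.7126 = 39.68 atm

P ≈ 39.68 atm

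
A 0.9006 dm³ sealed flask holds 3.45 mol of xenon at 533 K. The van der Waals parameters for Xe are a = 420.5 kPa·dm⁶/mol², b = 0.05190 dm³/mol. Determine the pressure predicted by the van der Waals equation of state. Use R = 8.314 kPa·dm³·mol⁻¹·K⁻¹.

P = nRT/(V − nb) − a n²/V²
nRT/(V − nb) = (3.45)(8.314)(533)/(0.9006 − 3.45×0.05190) = 15288/0.72155 = 21188 kPa
a n²/V² = (420.5)(3.45)²/(0.9006)² = 6170.8 kPa
P = 21188 − 6170.8 = 15017 kPa

P ≈ 15017 kPa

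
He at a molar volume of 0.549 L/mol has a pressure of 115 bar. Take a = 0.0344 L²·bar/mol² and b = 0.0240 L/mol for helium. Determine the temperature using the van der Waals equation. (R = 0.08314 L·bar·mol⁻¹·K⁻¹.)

T = (P + a/V_m²)(V_m − b)/R
P + a/V_m² = 115 + 0.0344/(0.549)² = 115.11 bar
V_m − b = 0.549 − 0.0240 = 0.52500 L/mol
T = (115.11)(0.52500)/0.08314 = 726.9 K

T ≈ 726.9 K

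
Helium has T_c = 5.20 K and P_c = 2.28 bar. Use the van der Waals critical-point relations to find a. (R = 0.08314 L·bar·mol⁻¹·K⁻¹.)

a ≈ 0.03458 L²·bar/mol²

From T_c = 8a/(27Rb) and P_c = a/(27b²): a = 27 R² T_c²/(64 P_c).
a = 27×(0.08314)²×(5.20)²/(64×2.28) = 5.0465/145.92 = 0.03458 L²·bar/mol²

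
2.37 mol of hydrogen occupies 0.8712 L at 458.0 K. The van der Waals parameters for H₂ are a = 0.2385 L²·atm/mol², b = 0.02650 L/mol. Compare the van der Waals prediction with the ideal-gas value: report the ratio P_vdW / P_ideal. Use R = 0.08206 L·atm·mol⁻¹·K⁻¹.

P_vdW / P_ideal ≈ 1.060

Ideal: P_ideal = nRT/V = (2.37)(0.08206)(458.0)/0.8712 = 102.242 atm
vdW: P = nRT/(V − nb) − a n²/V² = 89.0728/0.808395 − 1.33963/0.758989 = 110.185 − 1.76502 = 108.420 atm
Ratio = 108.420/102.242 = 1.060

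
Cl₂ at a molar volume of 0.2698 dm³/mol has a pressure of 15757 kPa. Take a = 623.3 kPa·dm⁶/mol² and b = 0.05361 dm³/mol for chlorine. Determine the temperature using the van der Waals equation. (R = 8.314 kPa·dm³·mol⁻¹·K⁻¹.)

T = (P + a/V_m²)(V_m − b)/R
P + a/V_m² = 15757 + 623.3/(0.2698)² = 24320 kPa
V_m − b = 0.2698 − 0.05361 = 0.21619 dm³/mol
T = (24320)(0.21619)/8.314 = 632.4 K

T ≈ 632.4 K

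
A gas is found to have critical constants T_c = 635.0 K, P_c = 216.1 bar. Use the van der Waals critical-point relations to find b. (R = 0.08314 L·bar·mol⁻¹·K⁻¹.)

From T_c = 8a/(27Rb) and P_c = a/(27b²): b = R T_c/(8 P_c).
b = (0.08314)(635.0)/(8×216.1) = 52.794/1728.8 = 0.03054 L/mol

b ≈ 0.03054 L/mol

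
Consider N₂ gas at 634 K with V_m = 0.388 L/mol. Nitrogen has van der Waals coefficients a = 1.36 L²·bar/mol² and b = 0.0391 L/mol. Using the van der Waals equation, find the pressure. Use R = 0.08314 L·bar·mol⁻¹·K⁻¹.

P = RT/(V_m − b) − a/V_m²
RT/(V_m − b) = (0.08314)(634)/(0.388 − 0.0391) = 52.711/0.34890 = 151.08 bar
a/V_m² = 1.36/(0.388)² = 9.0339 bar
P = 151.08 − 9.0339 = 142.0 bar

P ≈ 142.0 bar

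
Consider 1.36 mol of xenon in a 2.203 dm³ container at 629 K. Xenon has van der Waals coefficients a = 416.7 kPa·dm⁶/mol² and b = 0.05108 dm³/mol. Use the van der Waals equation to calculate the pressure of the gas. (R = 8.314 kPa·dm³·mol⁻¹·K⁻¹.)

P ≈ 3175 kPa

P = nRT/(V − nb) − a n²/V²
nRT/(V − nb) = (1.36)(8.314)(629)/(2.203 − 1.36×0.05108) = 7112.1/2.1335 = 3333.5 kPa
a n²/V² = (416.7)(1.36)²/(2.203)² = 158.81 kPa
P = 3333.5 − 158.81 = 3175 kPa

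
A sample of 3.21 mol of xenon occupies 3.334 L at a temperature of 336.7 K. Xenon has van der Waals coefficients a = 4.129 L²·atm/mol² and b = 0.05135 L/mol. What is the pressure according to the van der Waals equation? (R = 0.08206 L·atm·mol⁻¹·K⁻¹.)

P = nRT/(V − nb) − a n²/V²
nRT/(V − nb) = (3.21)(0.08206)(336.7)/(3.334 − 3.21×0.05135) = 88.691/3.1692 = 27.985 atm
a n²/V² = (4.129)(3.21)²/(3.334)² = 3.8276 atm
P = 27.985 − 3.8276 = 24.16 atm

P ≈ 24.16 atm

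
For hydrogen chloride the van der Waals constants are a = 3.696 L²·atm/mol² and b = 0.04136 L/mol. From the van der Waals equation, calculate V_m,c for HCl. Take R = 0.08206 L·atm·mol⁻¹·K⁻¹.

V_m,c ≈ 0.1241 L/mol

For a van der Waals gas, V_m,c = 3b.
V_m,c = 3×0.04136 = 0.1241 L/mol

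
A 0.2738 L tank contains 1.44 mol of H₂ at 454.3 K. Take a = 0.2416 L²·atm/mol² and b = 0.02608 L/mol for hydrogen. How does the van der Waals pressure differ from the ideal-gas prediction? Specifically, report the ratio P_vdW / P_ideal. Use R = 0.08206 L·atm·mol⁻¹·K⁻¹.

Ideal: P_ideal = nRT/V = (1.44)(0.08206)(454.3)/0.2738 = 196.066 atm
vdW: P = nRT/(V − nb) − a n²/V² = 53.6830/0.236245 − 0.500982/0.0749664 = 227.234 − 6.68275 = 220.551 atm
Ratio = 220.551/196.066 = 1.125

P_vdW / P_ideal ≈ 1.125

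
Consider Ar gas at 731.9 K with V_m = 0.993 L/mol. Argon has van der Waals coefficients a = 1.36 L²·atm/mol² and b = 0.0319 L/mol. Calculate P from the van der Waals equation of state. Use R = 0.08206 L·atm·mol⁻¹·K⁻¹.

P = RT/(V_m − b) − a/V_m²
RT/(V_m − b) = (0.08206)(731.9)/(0.993 − 0.0319) = 60.060/0.96110 = 62.491 atm
a/V_m² = 1.36/(0.993)² = 1.3792 atm
P = 62.491 − 1.3792 = 61.11 atm

P ≈ 61.11 atm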